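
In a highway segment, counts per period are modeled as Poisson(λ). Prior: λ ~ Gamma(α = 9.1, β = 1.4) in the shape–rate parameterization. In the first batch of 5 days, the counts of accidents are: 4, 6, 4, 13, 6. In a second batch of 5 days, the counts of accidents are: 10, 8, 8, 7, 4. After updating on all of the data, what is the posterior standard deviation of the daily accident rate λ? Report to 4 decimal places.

0.7802

With a Gamma(shape α, rate β) prior, the Poisson likelihood is conjugate: the posterior is Gamma(α + ΣXᵢ, β + n).
Batch 1: sum of counts S = 33 over n = 5 days.
After batch 1: Gamma(α+S, β+n) = Gamma(9.1+33, 1.4+5) = Gamma(42.1, 6.4).
Batch 2: sum of counts S = 37 over n = 5 days.
After batch 2: Gamma(α+S, β+n) = Gamma(42.1+37, 6.4+5) = Gamma(79.1, 11.4).
SD = √α/β = √79.1/11.4 = 0.7802.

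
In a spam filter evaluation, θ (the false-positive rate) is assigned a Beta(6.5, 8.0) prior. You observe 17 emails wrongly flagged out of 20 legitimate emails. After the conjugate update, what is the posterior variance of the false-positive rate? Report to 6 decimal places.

The Beta prior is conjugate to a Binomial/Bernoulli likelihood; the update adds successes to α and failures to β.
Posterior: Beta(α+k, β+n−k) = Beta(6.5+17, 8.0+3) = Beta(23.5, 11.0).
Var = αβ/((α+β)²(α+β+1)) = 23.5·11.0/(34.5²·35.5) = 0.006118.

0.006118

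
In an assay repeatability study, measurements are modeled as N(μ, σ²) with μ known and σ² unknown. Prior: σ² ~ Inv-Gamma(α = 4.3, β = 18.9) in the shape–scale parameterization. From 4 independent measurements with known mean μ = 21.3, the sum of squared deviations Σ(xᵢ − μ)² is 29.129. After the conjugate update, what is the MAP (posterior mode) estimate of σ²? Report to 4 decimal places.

With known mean μ and an Inverse-Gamma(α, β) prior on σ², the Normal likelihood is conjugate: posterior is Inv-Gamma(α + n/2, β + Σ(xᵢ−μ)²/2).
Posterior: Inv-Gamma(4.3 + 4/2, 18.9 + 29.129/2) = Inv-Gamma(6.30, 33.4645).
Mode = β/(α+1) = 33.4645/7.30 = 4.5842.

4.5842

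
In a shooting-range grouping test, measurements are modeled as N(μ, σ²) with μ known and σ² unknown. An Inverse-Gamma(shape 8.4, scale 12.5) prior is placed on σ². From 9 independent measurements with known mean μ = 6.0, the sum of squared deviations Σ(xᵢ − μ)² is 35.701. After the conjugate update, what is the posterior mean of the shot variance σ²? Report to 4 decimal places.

2.5505

With known mean μ and an Inverse-Gamma(α, β) prior on σ², the Normal likelihood is conjugate: posterior is Inv-Gamma(α + n/2, β + Σ(xᵢ−μ)²/2).
Posterior: Inv-Gamma(8.4 + 9/2, 12.5 + 35.701/2) = Inv-Gamma(12.90, 30.3505).
E[σ²|data] = β/(α−1) = 30.3505/11.90 = 2.5505.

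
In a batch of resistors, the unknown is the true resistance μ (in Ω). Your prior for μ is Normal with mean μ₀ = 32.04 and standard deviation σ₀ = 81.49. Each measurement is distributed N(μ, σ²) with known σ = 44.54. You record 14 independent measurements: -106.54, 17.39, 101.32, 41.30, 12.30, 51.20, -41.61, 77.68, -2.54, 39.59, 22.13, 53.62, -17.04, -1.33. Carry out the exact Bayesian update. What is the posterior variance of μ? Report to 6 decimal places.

138.740319

For Normal data with known variance σ², a Normal(μ₀, σ₀²) prior on μ is conjugate. Posterior precision = 1/σ₀² + n/σ²; posterior mean is the precision-weighted average of μ₀ and x̄.
σ₀² = 81.49² = 6640.6201, σ² = 44.54² = 1983.8116; σ² + n·σ₀² = 1983.8116 + 14·6640.6201 = 94952.493.
Posterior precision = 1/σ₀² + n/σ² = 1/6640.6201 + 14/1983.8116 = (σ² + n·σ₀²)/(σ₀²σ²) = 94952.493/(6640.6201·1983.8116); posterior variance σₙ² = σ₀²σ²/(σ² + n·σ₀²) = 6640.6201·1983.8116/94952.493 = 138.740319.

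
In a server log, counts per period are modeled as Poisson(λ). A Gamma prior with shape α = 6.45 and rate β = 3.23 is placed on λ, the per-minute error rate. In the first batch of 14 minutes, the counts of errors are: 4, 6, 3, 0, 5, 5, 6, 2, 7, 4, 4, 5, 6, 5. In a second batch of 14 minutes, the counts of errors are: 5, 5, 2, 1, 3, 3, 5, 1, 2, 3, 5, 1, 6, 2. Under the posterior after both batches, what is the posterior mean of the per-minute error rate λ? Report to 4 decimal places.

3.6007

With a Gamma(shape α, rate β) prior, the Poisson likelihood is conjugate: the posterior is Gamma(α + ΣXᵢ, β + n).
Batch 1: sum of counts S = 62 over n = 14 minutes.
After batch 1: Gamma(α+S, β+n) = Gamma(6.45+62, 3.23+14) = Gamma(68.45, 17.23).
Batch 2: sum of counts S = 44 over n = 14 minutes.
After batch 2: Gamma(α+S, β+n) = Gamma(68.45+44, 17.23+14) = Gamma(112.45, 31.23).
Posterior mean = α/β = 112.45/31.23 = 3.6007.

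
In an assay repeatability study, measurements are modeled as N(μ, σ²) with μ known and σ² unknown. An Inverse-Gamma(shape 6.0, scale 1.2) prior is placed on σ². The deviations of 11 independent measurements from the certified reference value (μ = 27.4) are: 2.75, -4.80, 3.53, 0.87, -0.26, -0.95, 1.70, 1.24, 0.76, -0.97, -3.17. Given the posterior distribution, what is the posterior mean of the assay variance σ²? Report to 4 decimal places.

3.0088

With known mean μ and an Inverse-Gamma(α, β) prior on σ², the Normal likelihood is conjugate: posterior is Inv-Gamma(α + n/2, β + Σ(xᵢ−μ)²/2).
Σ(xᵢ−μ)² = (2.75)² + (-4.80)² + (3.53)² + (0.87)² + (-0.26)² + (-0.95)² + (1.70)² + (1.24)² + (0.76)² + (-0.97)² + (-3.17)² = 60.7854.
Posterior: Inv-Gamma(6.0 + 11/2, 1.2 + 60.7854/2) = Inv-Gamma(11.50, 31.59270).
E[σ²|data] = β/(α−1) = 31.59270/10.50 = 3.0088.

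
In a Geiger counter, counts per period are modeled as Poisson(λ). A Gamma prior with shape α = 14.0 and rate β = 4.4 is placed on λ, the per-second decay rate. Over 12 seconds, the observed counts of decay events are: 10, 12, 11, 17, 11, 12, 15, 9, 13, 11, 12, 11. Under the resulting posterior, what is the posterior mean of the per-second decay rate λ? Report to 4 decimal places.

With a Gamma(shape α, rate β) prior, the Poisson likelihood is conjugate: the posterior is Gamma(α + ΣXᵢ, β + n).
Sum of counts S = 144 over n = 12 seconds.
Posterior: Gamma(α+S, β+n) = Gamma(14.0+144, 4.4+12) = Gamma(158.0, 16.4).
Posterior mean = α/β = 158.0/16.4 = 9.6341.

9.6341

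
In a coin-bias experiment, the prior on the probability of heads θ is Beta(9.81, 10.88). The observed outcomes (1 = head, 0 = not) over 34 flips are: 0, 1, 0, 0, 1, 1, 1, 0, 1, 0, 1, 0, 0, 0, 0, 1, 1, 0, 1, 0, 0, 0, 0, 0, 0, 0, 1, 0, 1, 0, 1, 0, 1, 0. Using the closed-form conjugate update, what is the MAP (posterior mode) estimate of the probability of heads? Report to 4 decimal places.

0.4139

The Beta prior is conjugate to a Binomial/Bernoulli likelihood; the update adds successes to α and failures to β.
Posterior: Beta(α+k, β+n−k) = Beta(9.81+13, 10.88+21) = Beta(22.81, 31.88).
Mode of Beta(a,b) for a,b>1 is (a−1)/(a+b−2) = 21.81/52.69 = 0.4139.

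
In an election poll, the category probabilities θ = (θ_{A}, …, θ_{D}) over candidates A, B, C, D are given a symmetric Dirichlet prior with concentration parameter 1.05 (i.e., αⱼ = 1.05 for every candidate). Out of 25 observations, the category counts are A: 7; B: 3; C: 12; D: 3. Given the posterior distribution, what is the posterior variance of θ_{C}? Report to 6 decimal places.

0.008185

The Dirichlet prior is conjugate to the Multinomial likelihood: each posterior αⱼ = prior αⱼ + observed count nⱼ.
Posterior concentration: (8.05, 4.05, 13.05, 4.05), total = 29.20.
Var[θ_j] = α_j(Σα−α_j)/((Σα)²(Σα+1)) = 13.05·16.15/(29.20²·30.20) = 0.008185.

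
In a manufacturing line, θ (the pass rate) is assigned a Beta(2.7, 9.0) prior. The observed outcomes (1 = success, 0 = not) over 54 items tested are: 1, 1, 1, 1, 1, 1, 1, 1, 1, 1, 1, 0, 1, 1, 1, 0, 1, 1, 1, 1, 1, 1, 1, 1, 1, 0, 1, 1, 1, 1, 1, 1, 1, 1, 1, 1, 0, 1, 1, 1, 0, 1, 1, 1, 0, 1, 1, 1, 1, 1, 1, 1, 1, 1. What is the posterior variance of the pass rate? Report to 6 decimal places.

The Beta prior is conjugate to a Binomial/Bernoulli likelihood; the update adds successes to α and failures to β.
Posterior: Beta(α+k, β+n−k) = Beta(2.7+48, 9.0+6) = Beta(50.7, 15.0).
Var = αβ/((α+β)²(α+β+1)) = 50.7·15.0/(65.7²·66.7) = 0.002641.

0.002641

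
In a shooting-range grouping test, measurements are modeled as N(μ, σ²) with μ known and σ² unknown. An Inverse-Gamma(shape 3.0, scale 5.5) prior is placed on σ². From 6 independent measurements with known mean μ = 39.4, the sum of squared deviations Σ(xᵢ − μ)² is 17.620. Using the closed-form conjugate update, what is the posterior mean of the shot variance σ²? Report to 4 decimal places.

With known mean μ and an Inverse-Gamma(α, β) prior on σ², the Normal likelihood is conjugate: posterior is Inv-Gamma(α + n/2, β + Σ(xᵢ−μ)²/2).
Posterior: Inv-Gamma(3.0 + 6/2, 5.5 + 17.620/2) = Inv-Gamma(6.00, 14.3100).
E[σ²|data] = β/(α−1) = 14.3100/5.00 = 2.8620.

2.8620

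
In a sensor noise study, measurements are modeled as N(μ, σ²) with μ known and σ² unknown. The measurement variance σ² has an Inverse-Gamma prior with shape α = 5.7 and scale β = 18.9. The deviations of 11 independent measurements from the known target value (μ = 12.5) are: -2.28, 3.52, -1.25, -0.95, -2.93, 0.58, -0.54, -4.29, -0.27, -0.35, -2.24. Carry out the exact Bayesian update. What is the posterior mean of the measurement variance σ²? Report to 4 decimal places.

4.4453

With known mean μ and an Inverse-Gamma(α, β) prior on σ², the Normal likelihood is conjugate: posterior is Inv-Gamma(α + n/2, β + Σ(xᵢ−μ)²/2).
Σ(xᵢ−μ)² = (-2.28)² + (3.52)² + (-1.25)² + (-0.95)² + (-2.93)² + (0.58)² + (-0.54)² + (-4.29)² + (-0.27)² + (-0.35)² + (-2.24)² = 52.8838.
Posterior: Inv-Gamma(5.7 + 11/2, 18.9 + 52.8838/2) = Inv-Gamma(11.20, 45.34190).
E[σ²|data] = β/(α−1) = 45.34190/10.20 = 4.4453.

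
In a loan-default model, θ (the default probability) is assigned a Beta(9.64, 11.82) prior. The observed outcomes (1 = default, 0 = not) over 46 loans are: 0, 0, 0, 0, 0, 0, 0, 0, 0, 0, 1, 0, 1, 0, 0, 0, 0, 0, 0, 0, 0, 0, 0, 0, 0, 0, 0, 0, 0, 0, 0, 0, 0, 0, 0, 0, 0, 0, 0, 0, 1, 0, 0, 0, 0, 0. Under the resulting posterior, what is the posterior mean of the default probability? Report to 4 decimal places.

0.1874

The Beta prior is conjugate to a Binomial/Bernoulli likelihood; the update adds successes to α and failures to β.
Posterior: Beta(α+k, β+n−k) = Beta(9.64+3, 11.82+43) = Beta(12.64, 54.82).
Posterior mean = α/(α+β) = 12.64/67.46 = 0.1874.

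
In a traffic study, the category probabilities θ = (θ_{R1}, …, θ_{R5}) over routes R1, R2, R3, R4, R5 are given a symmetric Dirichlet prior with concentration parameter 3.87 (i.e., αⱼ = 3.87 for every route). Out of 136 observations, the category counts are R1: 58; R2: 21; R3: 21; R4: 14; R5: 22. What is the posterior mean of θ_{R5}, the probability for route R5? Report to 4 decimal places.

0.1665

The Dirichlet prior is conjugate to the Multinomial likelihood: each posterior αⱼ = prior αⱼ + observed count nⱼ.
Posterior concentration: (61.87, 24.87, 24.87, 17.87, 25.87), total = 155.35.
E[θ_{R5}|data] = α_{R5}/Σα = 25.87/155.35 = 0.1665.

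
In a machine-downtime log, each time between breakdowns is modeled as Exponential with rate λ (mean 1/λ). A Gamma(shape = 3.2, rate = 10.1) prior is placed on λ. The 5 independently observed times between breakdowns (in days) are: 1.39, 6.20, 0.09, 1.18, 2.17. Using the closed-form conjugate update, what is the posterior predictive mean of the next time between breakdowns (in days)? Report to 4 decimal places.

With a Gamma(shape α, rate β) prior on the exponential rate λ, the posterior after n observations with total T = Σxᵢ is Gamma(α+n, β+T).
Sum of observations T = 11.03 days; n = 5.
Posterior: Gamma(3.2+5, 10.1+11.03) = Gamma(8.2, 21.13).
The predictive distribution for the next observation is Lomax; its mean is β/(α−1) = 21.13/7.2 = 2.9347.

2.9347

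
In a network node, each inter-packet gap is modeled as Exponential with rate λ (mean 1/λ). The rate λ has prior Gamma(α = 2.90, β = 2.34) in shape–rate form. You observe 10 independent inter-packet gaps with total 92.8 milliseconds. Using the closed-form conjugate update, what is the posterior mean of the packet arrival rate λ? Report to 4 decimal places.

0.1356

With a Gamma(shape α, rate β) prior on the exponential rate λ, the posterior after n observations with total T = Σxᵢ is Gamma(α+n, β+T).
Posterior: Gamma(2.90+10, 2.34+92.8) = Gamma(12.90, 95.14).
Posterior mean of λ = α/β = 12.90/95.14 = 0.1356.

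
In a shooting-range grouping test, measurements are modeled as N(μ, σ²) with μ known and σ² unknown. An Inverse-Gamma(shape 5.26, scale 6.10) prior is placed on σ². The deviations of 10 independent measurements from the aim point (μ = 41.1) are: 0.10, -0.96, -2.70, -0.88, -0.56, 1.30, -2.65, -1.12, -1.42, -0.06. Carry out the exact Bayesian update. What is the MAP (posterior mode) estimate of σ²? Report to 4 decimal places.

With known mean μ and an Inverse-Gamma(α, β) prior on σ², the Normal likelihood is conjugate: posterior is Inv-Gamma(α + n/2, β + Σ(xᵢ−μ)²/2).
Σ(xᵢ−μ)² = (0.10)² + (-0.96)² + (-2.70)² + (-0.88)² + (-0.56)² + (1.30)² + (-2.65)² + (-1.12)² + (-1.42)² + (-0.06)² = 21.2965.
Posterior: Inv-Gamma(5.26 + 10/2, 6.10 + 21.2965/2) = Inv-Gamma(10.26, 16.74825).
Mode = β/(α+1) = 16.74825/11.26 = 1.4874.

1.4874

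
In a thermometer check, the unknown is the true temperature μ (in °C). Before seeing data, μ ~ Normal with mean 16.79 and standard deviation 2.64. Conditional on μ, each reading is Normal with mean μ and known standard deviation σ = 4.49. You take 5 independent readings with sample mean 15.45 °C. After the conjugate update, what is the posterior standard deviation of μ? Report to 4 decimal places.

For Normal data with known variance σ², a Normal(μ₀, σ₀²) prior on μ is conjugate. Posterior precision = 1/σ₀² + n/σ²; posterior mean is the precision-weighted average of μ₀ and x̄.
σ₀² = 2.64² = 6.9696, σ² = 4.49² = 20.1601; σ² + n·σ₀² = 20.1601 + 5·6.9696 = 55.0081.
Posterior precision = 1/σ₀² + n/σ² = 1/6.9696 + 5/20.1601 = (σ² + n·σ₀²)/(σ₀²σ²) = 55.0081/(6.9696·20.1601); posterior variance σₙ² = σ₀²σ²/(σ² + n·σ₀²) = 6.9696·20.1601/55.0081 = 2.554312.
Posterior SD = √σₙ² = √(6.9696·20.1601/55.0081) = 1.5982.

1.5982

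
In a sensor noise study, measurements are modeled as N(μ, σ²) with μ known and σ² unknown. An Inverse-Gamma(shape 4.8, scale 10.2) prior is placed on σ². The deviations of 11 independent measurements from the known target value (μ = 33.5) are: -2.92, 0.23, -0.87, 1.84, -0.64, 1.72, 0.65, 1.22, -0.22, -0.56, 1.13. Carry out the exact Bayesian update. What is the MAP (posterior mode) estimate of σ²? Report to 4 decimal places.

With known mean μ and an Inverse-Gamma(α, β) prior on σ², the Normal likelihood is conjugate: posterior is Inv-Gamma(α + n/2, β + Σ(xᵢ−μ)²/2).
Σ(xᵢ−μ)² = (-2.92)² + (0.23)² + (-0.87)² + (1.84)² + (-0.64)² + (1.72)² + (0.65)² + (1.22)² + (-0.22)² + (-0.56)² + (1.13)² = 19.6396.
Posterior: Inv-Gamma(4.8 + 11/2, 10.2 + 19.6396/2) = Inv-Gamma(10.30, 20.01980).
Mode = β/(α+1) = 20.01980/11.30 = 1.7717.

1.7717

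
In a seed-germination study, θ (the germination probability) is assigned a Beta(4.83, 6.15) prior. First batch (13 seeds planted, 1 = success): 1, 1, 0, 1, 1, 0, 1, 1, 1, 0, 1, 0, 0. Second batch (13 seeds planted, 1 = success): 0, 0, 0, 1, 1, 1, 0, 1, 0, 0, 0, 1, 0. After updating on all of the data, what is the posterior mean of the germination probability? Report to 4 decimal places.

0.4822

The Beta prior is conjugate to a Binomial/Bernoulli likelihood; the update adds successes to α and failures to β.
After batch 1: Beta(4.83+8, 6.15+5) = Beta(12.83, 11.15).
After batch 2: Beta(12.83+5, 11.15+8) = Beta(17.83, 19.15).
Posterior mean = α/(α+β) = 17.83/36.98 = 0.4822.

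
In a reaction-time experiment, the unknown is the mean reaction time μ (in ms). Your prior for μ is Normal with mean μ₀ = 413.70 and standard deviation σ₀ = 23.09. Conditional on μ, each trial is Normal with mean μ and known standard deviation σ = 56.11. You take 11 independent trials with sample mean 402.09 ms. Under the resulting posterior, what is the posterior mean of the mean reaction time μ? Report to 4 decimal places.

For Normal data with known variance σ², a Normal(μ₀, σ₀²) prior on μ is conjugate. Posterior precision = 1/σ₀² + n/σ²; posterior mean is the precision-weighted average of μ₀ and x̄.
n·x̄ = 11·402.09 = 4422.99.
σ₀² = 23.09² = 533.1481, σ² = 56.11² = 3148.3321; σ² + n·σ₀² = 3148.3321 + 11·533.1481 = 9012.9612.
Posterior mean = (μ₀/σ₀² + n·x̄/σ²)/(1/σ₀² + n/σ²) = (σ²·μ₀ + σ₀²·n·x̄)/(σ² + n·σ₀²) = (3148.3321·413.70 + 533.1481·4422.99)/9012.9612 = 3660573.704589/9012.9612 = 406.1455.

406.1455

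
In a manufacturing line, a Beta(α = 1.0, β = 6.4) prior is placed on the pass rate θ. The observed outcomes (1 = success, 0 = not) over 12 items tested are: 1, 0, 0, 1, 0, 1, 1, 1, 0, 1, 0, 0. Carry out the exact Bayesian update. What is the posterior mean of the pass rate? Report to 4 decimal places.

0.3608

The Beta prior is conjugate to a Binomial/Bernoulli likelihood; the update adds successes to α and failures to β.
Posterior: Beta(α+k, β+n−k) = Beta(1.0+6, 6.4+6) = Beta(7.0, 12.4).
Posterior mean = α/(α+β) = 7.0/19.4 = 0.3608.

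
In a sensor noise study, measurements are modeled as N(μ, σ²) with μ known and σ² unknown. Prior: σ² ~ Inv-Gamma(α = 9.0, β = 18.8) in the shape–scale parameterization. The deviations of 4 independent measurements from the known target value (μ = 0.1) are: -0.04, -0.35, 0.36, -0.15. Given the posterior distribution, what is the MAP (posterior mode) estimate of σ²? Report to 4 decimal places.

1.5782

With known mean μ and an Inverse-Gamma(α, β) prior on σ², the Normal likelihood is conjugate: posterior is Inv-Gamma(α + n/2, β + Σ(xᵢ−μ)²/2).
Σ(xᵢ−μ)² = (-0.04)² + (-0.35)² + (0.36)² + (-0.15)² = 0.2762.
Posterior: Inv-Gamma(9.0 + 4/2, 18.8 + 0.2762/2) = Inv-Gamma(11.00, 18.93810).
Mode = β/(α+1) = 18.93810/12.00 = 1.5782.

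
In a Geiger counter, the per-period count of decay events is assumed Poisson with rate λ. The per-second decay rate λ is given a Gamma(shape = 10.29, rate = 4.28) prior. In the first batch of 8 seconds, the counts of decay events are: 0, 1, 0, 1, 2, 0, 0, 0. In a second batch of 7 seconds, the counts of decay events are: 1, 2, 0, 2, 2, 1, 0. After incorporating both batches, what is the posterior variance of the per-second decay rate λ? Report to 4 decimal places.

With a Gamma(shape α, rate β) prior, the Poisson likelihood is conjugate: the posterior is Gamma(α + ΣXᵢ, β + n).
Batch 1: sum of counts S = 4 over n = 8 seconds.
After batch 1: Gamma(α+S, β+n) = Gamma(10.29+4, 4.28+8) = Gamma(14.29, 12.28).
Batch 2: sum of counts S = 8 over n = 7 seconds.
After batch 2: Gamma(α+S, β+n) = Gamma(14.29+8, 12.28+7) = Gamma(22.29, 19.28).
Var = α/β² = 22.29/19.28² = 0.0600.

0.0600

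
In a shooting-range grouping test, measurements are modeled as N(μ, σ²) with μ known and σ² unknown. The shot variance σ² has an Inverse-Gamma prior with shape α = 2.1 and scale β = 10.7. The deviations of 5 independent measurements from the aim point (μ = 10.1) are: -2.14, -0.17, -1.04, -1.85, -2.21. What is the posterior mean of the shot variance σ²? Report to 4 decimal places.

4.9162

With known mean μ and an Inverse-Gamma(α, β) prior on σ², the Normal likelihood is conjugate: posterior is Inv-Gamma(α + n/2, β + Σ(xᵢ−μ)²/2).
Σ(xᵢ−μ)² = (-2.14)² + (-0.17)² + (-1.04)² + (-1.85)² + (-2.21)² = 13.9967.
Posterior: Inv-Gamma(2.1 + 5/2, 10.7 + 13.9967/2) = Inv-Gamma(4.60, 17.69835).
E[σ²|data] = β/(α−1) = 17.69835/3.60 = 4.9162.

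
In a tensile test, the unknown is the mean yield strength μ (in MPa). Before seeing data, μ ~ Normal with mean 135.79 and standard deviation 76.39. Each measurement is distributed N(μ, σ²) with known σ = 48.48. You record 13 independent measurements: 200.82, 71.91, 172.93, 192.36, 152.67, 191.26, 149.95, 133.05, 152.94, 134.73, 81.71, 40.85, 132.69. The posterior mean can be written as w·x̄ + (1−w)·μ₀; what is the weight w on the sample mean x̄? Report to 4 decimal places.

0.9699

For Normal data with known variance σ², a Normal(μ₀, σ₀²) prior on μ is conjugate. Posterior precision = 1/σ₀² + n/σ²; posterior mean is the precision-weighted average of μ₀ and x̄.
σ₀² = 76.39² = 5835.4321, σ² = 48.48² = 2350.3104. Prior precision 1/σ₀² = 1/5835.4321; data precision n/σ² = 13/2350.3104.
w = (n/σ²)/(1/σ₀² + n/σ²) = n·σ₀²/(σ² + n·σ₀²) = 13·5835.4321/(2350.3104 + 13·5835.4321) = 75860.6173/78210.9277 = 0.9699.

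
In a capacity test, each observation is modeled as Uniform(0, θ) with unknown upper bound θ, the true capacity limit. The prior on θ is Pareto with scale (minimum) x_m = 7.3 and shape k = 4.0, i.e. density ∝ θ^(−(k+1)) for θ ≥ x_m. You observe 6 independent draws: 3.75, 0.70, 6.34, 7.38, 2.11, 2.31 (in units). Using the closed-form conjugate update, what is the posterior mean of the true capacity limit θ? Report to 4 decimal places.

8.2000

A Pareto(scale x_m, shape k) prior on the upper bound θ of Uniform(0, θ) is conjugate: posterior is Pareto(max(x_m, max xᵢ), k + n).
Sample maximum = 7.38; prior scale x_m = 7.3 → posterior scale = max = 7.38.
Posterior shape = 4.0 + 6 = 10.0.
E[θ|data] = k·x_m/(k−1) = 10.0·7.38/9.0 = 8.2000.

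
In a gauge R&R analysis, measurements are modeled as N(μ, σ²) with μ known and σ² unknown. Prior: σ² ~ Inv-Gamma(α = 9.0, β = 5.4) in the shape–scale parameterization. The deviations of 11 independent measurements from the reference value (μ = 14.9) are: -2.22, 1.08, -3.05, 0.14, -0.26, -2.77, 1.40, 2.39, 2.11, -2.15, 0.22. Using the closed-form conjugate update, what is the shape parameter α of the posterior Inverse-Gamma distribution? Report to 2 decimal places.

With known mean μ and an Inverse-Gamma(α, β) prior on σ², the Normal likelihood is conjugate: posterior is Inv-Gamma(α + n/2, β + Σ(xᵢ−μ)²/2).
Σ(xᵢ−μ)² = (-2.22)² + (1.08)² + (-3.05)² + (0.14)² + (-0.26)² + (-2.77)² + (1.40)² + (2.39)² + (2.11)² + (-2.15)² + (0.22)² = 39.9525.
Posterior: Inv-Gamma(9.0 + 11/2, 5.4 + 39.9525/2) = Inv-Gamma(14.50, 25.37625).
Posterior α = 14.50.

14.50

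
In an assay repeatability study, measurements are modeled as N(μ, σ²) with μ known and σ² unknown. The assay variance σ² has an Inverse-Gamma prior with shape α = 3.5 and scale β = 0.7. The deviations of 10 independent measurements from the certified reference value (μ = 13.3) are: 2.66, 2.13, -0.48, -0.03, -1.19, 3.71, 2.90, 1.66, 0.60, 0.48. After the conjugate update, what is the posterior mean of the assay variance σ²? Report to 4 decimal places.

2.6787

With known mean μ and an Inverse-Gamma(α, β) prior on σ², the Normal likelihood is conjugate: posterior is Inv-Gamma(α + n/2, β + Σ(xᵢ−μ)²/2).
Σ(xᵢ−μ)² = (2.66)² + (2.13)² + (-0.48)² + (-0.03)² + (-1.19)² + (3.71)² + (2.90)² + (1.66)² + (0.60)² + (0.48)² = 38.7800.
Posterior: Inv-Gamma(3.5 + 10/2, 0.7 + 38.7800/2) = Inv-Gamma(8.50, 20.09000).
E[σ²|data] = β/(α−1) = 20.09000/7.50 = 2.6787.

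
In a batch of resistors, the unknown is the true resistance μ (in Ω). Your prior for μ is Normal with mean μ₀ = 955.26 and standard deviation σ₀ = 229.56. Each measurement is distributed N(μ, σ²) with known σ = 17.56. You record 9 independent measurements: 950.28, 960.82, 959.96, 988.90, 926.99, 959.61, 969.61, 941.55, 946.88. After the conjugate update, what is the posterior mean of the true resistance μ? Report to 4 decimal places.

956.0661

For Normal data with known variance σ², a Normal(μ₀, σ₀²) prior on μ is conjugate. Posterior precision = 1/σ₀² + n/σ²; posterior mean is the precision-weighted average of μ₀ and x̄.
Σxᵢ = 950.28 + 960.82 + 959.96 + 988.90 + 926.99 + 959.61 + 969.61 + 941.55 + 946.88 = 8604.6, so n·x̄ = 8604.6.
σ₀² = 229.56² = 52697.7936, σ² = 17.56² = 308.3536; σ² + n·σ₀² = 308.3536 + 9·52697.7936 = 474588.496.
Posterior mean = (μ₀/σ₀² + n·x̄/σ²)/(1/σ₀² + n/σ²) = (σ²·μ₀ + σ₀²·n·x̄)/(σ² + n·σ₀²) = (308.3536·955.26 + 52697.7936·8604.6)/474588.496 = 453737992.670496/474588.496 = 956.0661.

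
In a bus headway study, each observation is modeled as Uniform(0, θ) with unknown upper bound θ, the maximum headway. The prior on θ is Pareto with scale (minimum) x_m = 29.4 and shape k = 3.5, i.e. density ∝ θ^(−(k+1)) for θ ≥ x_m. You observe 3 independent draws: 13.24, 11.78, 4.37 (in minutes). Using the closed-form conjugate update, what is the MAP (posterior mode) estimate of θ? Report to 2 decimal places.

A Pareto(scale x_m, shape k) prior on the upper bound θ of Uniform(0, θ) is conjugate: posterior is Pareto(max(x_m, max xᵢ), k + n).
Sample maximum = 13.24; prior scale x_m = 29.4 → posterior scale = max = 29.40.
Posterior shape = 3.5 + 3 = 6.5.
The Pareto density is decreasing on [x_m, ∞), so the mode is x_m = 29.40.

29.40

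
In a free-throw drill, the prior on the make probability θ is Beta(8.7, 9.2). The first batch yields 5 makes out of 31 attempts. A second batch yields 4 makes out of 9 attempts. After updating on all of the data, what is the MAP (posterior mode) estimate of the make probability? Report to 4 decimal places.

0.2987

The Beta prior is conjugate to a Binomial/Bernoulli likelihood; the update adds successes to α and failures to β.
After batch 1: Beta(8.7+5, 9.2+26) = Beta(13.7, 35.2).
After batch 2: Beta(13.7+4, 35.2+5) = Beta(17.7, 40.2).
Mode of Beta(a,b) for a,b>1 is (a−1)/(a+b−2) = 16.7/55.9 = 0.2987.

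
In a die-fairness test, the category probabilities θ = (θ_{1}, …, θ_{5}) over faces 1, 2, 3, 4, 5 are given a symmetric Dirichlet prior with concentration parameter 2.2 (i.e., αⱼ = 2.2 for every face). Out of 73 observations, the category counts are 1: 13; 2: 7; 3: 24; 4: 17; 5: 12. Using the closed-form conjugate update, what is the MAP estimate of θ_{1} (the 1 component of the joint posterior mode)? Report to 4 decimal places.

The Dirichlet prior is conjugate to the Multinomial likelihood: each posterior αⱼ = prior αⱼ + observed count nⱼ.
Posterior concentration: (15.2, 9.2, 26.2, 19.2, 14.2), total = 84.0.
Joint mode component: (α_{1}−1)/(Σα−K) = 14.2/79.0 = 0.1797.

0.1797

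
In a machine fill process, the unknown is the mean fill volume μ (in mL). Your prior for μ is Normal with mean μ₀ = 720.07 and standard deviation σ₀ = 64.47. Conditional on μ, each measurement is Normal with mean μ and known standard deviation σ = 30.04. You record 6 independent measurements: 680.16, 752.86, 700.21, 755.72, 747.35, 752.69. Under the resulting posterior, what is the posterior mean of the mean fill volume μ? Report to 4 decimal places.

For Normal data with known variance σ², a Normal(μ₀, σ₀²) prior on μ is conjugate. Posterior precision = 1/σ₀² + n/σ²; posterior mean is the precision-weighted average of μ₀ and x̄.
Σxᵢ = 680.16 + 752.86 + 700.21 + 755.72 + 747.35 + 752.69 = 4388.99, so n·x̄ = 4388.99.
σ₀² = 64.47² = 4156.3809, σ² = 30.04² = 902.4016; σ² + n·σ₀² = 902.4016 + 6·4156.3809 = 25840.687.
Posterior mean = (μ₀/σ₀² + n·x̄/σ²)/(1/σ₀² + n/σ²) = (σ²·μ₀ + σ₀²·n·x̄)/(σ² + n·σ₀²) = (902.4016·720.07 + 4156.3809·4388.99)/25840.687 = 18892106.526403/25840.687 = 731.0992.

731.0992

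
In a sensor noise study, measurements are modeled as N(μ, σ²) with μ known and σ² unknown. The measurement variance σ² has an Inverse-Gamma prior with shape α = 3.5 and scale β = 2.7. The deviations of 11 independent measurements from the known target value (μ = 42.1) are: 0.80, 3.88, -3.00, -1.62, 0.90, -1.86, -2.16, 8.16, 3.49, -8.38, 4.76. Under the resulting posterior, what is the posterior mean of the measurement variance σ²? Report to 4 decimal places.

With known mean μ and an Inverse-Gamma(α, β) prior on σ², the Normal likelihood is conjugate: posterior is Inv-Gamma(α + n/2, β + Σ(xᵢ−μ)²/2).
Σ(xᵢ−μ)² = (0.80)² + (3.88)² + (-3.00)² + (-1.62)² + (0.90)² + (-1.86)² + (-2.16)² + (8.16)² + (3.49)² + (-8.38)² + (4.76)² = 207.9017.
Posterior: Inv-Gamma(3.5 + 11/2, 2.7 + 207.9017/2) = Inv-Gamma(9.00, 106.65085).
E[σ²|data] = β/(α−1) = 106.65085/8.00 = 13.3314.

13.3314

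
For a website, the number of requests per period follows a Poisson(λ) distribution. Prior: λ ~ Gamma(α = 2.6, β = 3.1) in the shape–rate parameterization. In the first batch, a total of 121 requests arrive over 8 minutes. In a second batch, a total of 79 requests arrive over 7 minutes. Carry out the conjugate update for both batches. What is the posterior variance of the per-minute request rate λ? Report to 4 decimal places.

With a Gamma(shape α, rate β) prior, the Poisson likelihood is conjugate: the posterior is Gamma(α + ΣXᵢ, β + n).
After batch 1: Gamma(α+S, β+n) = Gamma(2.6+121, 3.1+8) = Gamma(123.6, 11.1).
After batch 2: Gamma(α+S, β+n) = Gamma(123.6+79, 11.1+7) = Gamma(202.6, 18.1).
Var = α/β² = 202.6/18.1² = 0.6184.

0.6184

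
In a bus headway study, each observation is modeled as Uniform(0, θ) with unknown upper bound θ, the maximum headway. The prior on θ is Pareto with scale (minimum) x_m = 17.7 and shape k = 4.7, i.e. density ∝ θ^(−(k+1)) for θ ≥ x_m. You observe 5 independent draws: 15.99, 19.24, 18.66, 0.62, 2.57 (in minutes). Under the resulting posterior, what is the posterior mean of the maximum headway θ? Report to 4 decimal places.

A Pareto(scale x_m, shape k) prior on the upper bound θ of Uniform(0, θ) is conjugate: posterior is Pareto(max(x_m, max xᵢ), k + n).
Sample maximum = 19.24; prior scale x_m = 17.7 → posterior scale = max = 19.24.
Posterior shape = 4.7 + 5 = 9.7.
E[θ|data] = k·x_m/(k−1) = 9.7·19.24/8.7 = 21.4515.

21.4515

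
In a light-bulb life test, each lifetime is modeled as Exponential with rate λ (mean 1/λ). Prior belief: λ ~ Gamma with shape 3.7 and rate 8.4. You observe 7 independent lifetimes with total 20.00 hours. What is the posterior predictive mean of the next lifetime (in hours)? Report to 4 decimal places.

2.9278

With a Gamma(shape α, rate β) prior on the exponential rate λ, the posterior after n observations with total T = Σxᵢ is Gamma(α+n, β+T).
Posterior: Gamma(3.7+7, 8.4+20.00) = Gamma(10.7, 28.40).
The predictive distribution for the next observation is Lomax; its mean is β/(α−1) = 28.40/9.7 = 2.9278.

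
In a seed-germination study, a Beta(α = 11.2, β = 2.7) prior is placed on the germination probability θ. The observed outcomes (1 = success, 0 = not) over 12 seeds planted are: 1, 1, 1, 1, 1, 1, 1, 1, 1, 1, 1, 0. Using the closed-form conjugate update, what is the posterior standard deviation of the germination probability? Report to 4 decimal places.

The Beta prior is conjugate to a Binomial/Bernoulli likelihood; the update adds successes to α and failures to β.
Posterior: Beta(α+k, β+n−k) = Beta(11.2+11, 2.7+1) = Beta(22.2, 3.7).
Var = αβ/((α+β)²(α+β+1)) = 22.2·3.7/(25.9²·26.9) = 0.00455201; SD = √0.00455201 = 0.0675.

0.0675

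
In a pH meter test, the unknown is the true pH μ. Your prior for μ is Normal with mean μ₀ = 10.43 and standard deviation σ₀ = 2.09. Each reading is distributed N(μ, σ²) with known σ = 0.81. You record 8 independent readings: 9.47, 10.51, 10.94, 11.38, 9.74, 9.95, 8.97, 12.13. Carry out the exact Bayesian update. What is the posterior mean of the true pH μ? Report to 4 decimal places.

For Normal data with known variance σ², a Normal(μ₀, σ₀²) prior on μ is conjugate. Posterior precision = 1/σ₀² + n/σ²; posterior mean is the precision-weighted average of μ₀ and x̄.
Σxᵢ = 9.47 + 10.51 + 10.94 + 11.38 + 9.74 + 9.95 + 8.97 + 12.13 = 83.09, so n·x̄ = 83.09.
σ₀² = 2.09² = 4.3681, σ² = 0.81² = 0.6561; σ² + n·σ₀² = 0.6561 + 8·4.3681 = 35.6009.
Posterior mean = (μ₀/σ₀² + n·x̄/σ²)/(1/σ₀² + n/σ²) = (σ²·μ₀ + σ₀²·n·x̄)/(σ² + n·σ₀²) = (0.6561·10.43 + 4.3681·83.09)/35.6009 = 369.788552/35.6009 = 10.3871.

10.3871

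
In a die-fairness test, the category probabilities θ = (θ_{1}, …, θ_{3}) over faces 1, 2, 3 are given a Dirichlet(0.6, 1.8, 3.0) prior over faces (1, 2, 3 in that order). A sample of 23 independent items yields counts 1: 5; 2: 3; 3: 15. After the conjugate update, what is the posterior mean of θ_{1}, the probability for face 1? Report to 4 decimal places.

0.1972

The Dirichlet prior is conjugate to the Multinomial likelihood: each posterior αⱼ = prior αⱼ + observed count nⱼ.
Posterior concentration: (5.6, 4.8, 18.0), total = 28.4.
E[θ_{1}|data] = α_{1}/Σα = 5.6/28.4 = 0.1972.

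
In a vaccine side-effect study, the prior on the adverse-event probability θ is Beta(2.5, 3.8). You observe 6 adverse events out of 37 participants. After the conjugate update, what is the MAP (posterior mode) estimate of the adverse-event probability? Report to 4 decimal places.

0.1816

The Beta prior is conjugate to a Binomial/Bernoulli likelihood; the update adds successes to α and failures to β.
Posterior: Beta(α+k, β+n−k) = Beta(2.5+6, 3.8+31) = Beta(8.5, 34.8).
Mode of Beta(a,b) for a,b>1 is (a−1)/(a+b−2) = 7.5/41.3 = 0.1816.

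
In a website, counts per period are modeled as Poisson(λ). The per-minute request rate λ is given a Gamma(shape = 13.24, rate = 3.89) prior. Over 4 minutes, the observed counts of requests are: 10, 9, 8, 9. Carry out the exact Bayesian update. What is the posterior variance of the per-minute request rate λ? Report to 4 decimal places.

0.7910

With a Gamma(shape α, rate β) prior, the Poisson likelihood is conjugate: the posterior is Gamma(α + ΣXᵢ, β + n).
Sum of counts S = 36 over n = 4 minutes.
Posterior: Gamma(α+S, β+n) = Gamma(13.24+36, 3.89+4) = Gamma(49.24, 7.89).
Var = α/β² = 49.24/7.89² = 0.7910.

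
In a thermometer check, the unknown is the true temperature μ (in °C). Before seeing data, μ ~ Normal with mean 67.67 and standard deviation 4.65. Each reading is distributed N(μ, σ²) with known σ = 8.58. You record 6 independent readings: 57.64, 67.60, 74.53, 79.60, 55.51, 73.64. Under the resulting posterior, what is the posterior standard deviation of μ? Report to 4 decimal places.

For Normal data with known variance σ², a Normal(μ₀, σ₀²) prior on μ is conjugate. Posterior precision = 1/σ₀² + n/σ²; posterior mean is the precision-weighted average of μ₀ and x̄.
σ₀² = 4.65² = 21.6225, σ² = 8.58² = 73.6164; σ² + n·σ₀² = 73.6164 + 6·21.6225 = 203.3514.
Posterior precision = 1/σ₀² + n/σ² = 1/21.6225 + 6/73.6164 = (σ² + n·σ₀²)/(σ₀²σ²) = 203.3514/(21.6225·73.6164); posterior variance σₙ² = σ₀²σ²/(σ² + n·σ₀²) = 21.6225·73.6164/203.3514 = 7.827685.
Posterior SD = √σₙ² = √(21.6225·73.6164/203.3514) = 2.7978.

2.7978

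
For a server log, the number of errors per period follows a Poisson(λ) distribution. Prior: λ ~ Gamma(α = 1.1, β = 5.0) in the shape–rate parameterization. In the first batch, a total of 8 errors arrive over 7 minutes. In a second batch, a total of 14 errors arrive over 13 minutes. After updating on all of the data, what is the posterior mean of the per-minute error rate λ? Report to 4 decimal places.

With a Gamma(shape α, rate β) prior, the Poisson likelihood is conjugate: the posterior is Gamma(α + ΣXᵢ, β + n).
After batch 1: Gamma(α+S, β+n) = Gamma(1.1+8, 5.0+7) = Gamma(9.1, 12.0).
After batch 2: Gamma(α+S, β+n) = Gamma(9.1+14, 12.0+13) = Gamma(23.1, 25.0).
Posterior mean = α/β = 23.1/25.0 = 0.9240.

0.9240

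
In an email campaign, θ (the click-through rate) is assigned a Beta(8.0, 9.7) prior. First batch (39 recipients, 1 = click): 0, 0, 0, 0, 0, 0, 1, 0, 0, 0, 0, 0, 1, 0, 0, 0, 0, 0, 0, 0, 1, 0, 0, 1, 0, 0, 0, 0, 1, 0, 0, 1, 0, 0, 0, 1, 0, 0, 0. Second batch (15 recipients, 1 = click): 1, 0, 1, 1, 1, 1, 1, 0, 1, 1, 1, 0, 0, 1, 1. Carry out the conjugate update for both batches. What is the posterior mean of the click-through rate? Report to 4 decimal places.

0.3626

The Beta prior is conjugate to a Binomial/Bernoulli likelihood; the update adds successes to α and failures to β.
After batch 1: Beta(8.0+7, 9.7+32) = Beta(15.0, 41.7).
After batch 2: Beta(15.0+11, 41.7+4) = Beta(26.0, 45.7).
Posterior mean = α/(α+β) = 26.0/71.7 = 0.3626.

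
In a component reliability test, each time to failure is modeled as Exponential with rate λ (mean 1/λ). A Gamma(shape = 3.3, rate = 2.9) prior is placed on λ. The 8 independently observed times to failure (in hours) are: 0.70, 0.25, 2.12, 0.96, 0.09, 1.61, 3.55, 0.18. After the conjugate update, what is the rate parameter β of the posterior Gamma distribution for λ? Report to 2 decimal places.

With a Gamma(shape α, rate β) prior on the exponential rate λ, the posterior after n observations with total T = Σxᵢ is Gamma(α+n, β+T).
Sum of observations T = 9.46 hours; n = 8.
Posterior: Gamma(3.3+8, 2.9+9.46) = Gamma(11.3, 12.36).
Posterior β = 12.36.

12.36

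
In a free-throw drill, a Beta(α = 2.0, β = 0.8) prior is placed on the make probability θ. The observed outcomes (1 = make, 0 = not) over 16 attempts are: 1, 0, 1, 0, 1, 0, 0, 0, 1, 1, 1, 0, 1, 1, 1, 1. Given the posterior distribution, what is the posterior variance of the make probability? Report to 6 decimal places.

The Beta prior is conjugate to a Binomial/Bernoulli likelihood; the update adds successes to α and failures to β.
Posterior: Beta(α+k, β+n−k) = Beta(2.0+10, 0.8+6) = Beta(12.0, 6.8).
Var = αβ/((α+β)²(α+β+1)) = 12.0·6.8/(18.8²·19.8) = 0.011660.

0.011660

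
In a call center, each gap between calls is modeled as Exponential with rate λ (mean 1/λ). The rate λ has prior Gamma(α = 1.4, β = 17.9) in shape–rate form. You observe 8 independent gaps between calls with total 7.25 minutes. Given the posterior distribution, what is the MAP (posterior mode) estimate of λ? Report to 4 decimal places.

0.3340

With a Gamma(shape α, rate β) prior on the exponential rate λ, the posterior after n observations with total T = Σxᵢ is Gamma(α+n, β+T).
Posterior: Gamma(1.4+8, 17.9+7.25) = Gamma(9.4, 25.15).
Mode = (α−1)/β = 0.3340.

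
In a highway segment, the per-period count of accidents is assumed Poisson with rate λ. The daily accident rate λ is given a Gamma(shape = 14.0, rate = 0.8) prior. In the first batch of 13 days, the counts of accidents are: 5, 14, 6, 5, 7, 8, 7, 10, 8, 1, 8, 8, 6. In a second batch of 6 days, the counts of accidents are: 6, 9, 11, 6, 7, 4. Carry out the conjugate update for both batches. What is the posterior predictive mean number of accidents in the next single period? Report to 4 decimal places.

7.5758

With a Gamma(shape α, rate β) prior, the Poisson likelihood is conjugate: the posterior is Gamma(α + ΣXᵢ, β + n).
Batch 1: sum of counts S = 93 over n = 13 days.
After batch 1: Gamma(α+S, β+n) = Gamma(14.0+93, 0.8+13) = Gamma(107.0, 13.8).
Batch 2: sum of counts S = 43 over n = 6 days.
After batch 2: Gamma(α+S, β+n) = Gamma(107.0+43, 13.8+6) = Gamma(150.0, 19.8).
The predictive distribution for one future period is NegBinom with mean α/β = 7.5758.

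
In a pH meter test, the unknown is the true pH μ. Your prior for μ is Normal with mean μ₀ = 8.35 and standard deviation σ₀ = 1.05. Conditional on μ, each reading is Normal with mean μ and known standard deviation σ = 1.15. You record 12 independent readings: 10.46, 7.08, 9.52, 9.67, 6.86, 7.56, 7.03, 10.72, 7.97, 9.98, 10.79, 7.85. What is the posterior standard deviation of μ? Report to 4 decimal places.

For Normal data with known variance σ², a Normal(μ₀, σ₀²) prior on μ is conjugate. Posterior precision = 1/σ₀² + n/σ²; posterior mean is the precision-weighted average of μ₀ and x̄.
σ₀² = 1.05² = 1.1025, σ² = 1.15² = 1.3225; σ² + n·σ₀² = 1.3225 + 12·1.1025 = 14.5525.
Posterior precision = 1/σ₀² + n/σ² = 1/1.1025 + 12/1.3225 = (σ² + n·σ₀²)/(σ₀²σ²) = 14.5525/(1.1025·1.3225); posterior variance σₙ² = σ₀²σ²/(σ² + n·σ₀²) = 1.1025·1.3225/14.5525 = 0.100193.
Posterior SD = √σₙ² = √(1.1025·1.3225/14.5525) = 0.3165.

0.3165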